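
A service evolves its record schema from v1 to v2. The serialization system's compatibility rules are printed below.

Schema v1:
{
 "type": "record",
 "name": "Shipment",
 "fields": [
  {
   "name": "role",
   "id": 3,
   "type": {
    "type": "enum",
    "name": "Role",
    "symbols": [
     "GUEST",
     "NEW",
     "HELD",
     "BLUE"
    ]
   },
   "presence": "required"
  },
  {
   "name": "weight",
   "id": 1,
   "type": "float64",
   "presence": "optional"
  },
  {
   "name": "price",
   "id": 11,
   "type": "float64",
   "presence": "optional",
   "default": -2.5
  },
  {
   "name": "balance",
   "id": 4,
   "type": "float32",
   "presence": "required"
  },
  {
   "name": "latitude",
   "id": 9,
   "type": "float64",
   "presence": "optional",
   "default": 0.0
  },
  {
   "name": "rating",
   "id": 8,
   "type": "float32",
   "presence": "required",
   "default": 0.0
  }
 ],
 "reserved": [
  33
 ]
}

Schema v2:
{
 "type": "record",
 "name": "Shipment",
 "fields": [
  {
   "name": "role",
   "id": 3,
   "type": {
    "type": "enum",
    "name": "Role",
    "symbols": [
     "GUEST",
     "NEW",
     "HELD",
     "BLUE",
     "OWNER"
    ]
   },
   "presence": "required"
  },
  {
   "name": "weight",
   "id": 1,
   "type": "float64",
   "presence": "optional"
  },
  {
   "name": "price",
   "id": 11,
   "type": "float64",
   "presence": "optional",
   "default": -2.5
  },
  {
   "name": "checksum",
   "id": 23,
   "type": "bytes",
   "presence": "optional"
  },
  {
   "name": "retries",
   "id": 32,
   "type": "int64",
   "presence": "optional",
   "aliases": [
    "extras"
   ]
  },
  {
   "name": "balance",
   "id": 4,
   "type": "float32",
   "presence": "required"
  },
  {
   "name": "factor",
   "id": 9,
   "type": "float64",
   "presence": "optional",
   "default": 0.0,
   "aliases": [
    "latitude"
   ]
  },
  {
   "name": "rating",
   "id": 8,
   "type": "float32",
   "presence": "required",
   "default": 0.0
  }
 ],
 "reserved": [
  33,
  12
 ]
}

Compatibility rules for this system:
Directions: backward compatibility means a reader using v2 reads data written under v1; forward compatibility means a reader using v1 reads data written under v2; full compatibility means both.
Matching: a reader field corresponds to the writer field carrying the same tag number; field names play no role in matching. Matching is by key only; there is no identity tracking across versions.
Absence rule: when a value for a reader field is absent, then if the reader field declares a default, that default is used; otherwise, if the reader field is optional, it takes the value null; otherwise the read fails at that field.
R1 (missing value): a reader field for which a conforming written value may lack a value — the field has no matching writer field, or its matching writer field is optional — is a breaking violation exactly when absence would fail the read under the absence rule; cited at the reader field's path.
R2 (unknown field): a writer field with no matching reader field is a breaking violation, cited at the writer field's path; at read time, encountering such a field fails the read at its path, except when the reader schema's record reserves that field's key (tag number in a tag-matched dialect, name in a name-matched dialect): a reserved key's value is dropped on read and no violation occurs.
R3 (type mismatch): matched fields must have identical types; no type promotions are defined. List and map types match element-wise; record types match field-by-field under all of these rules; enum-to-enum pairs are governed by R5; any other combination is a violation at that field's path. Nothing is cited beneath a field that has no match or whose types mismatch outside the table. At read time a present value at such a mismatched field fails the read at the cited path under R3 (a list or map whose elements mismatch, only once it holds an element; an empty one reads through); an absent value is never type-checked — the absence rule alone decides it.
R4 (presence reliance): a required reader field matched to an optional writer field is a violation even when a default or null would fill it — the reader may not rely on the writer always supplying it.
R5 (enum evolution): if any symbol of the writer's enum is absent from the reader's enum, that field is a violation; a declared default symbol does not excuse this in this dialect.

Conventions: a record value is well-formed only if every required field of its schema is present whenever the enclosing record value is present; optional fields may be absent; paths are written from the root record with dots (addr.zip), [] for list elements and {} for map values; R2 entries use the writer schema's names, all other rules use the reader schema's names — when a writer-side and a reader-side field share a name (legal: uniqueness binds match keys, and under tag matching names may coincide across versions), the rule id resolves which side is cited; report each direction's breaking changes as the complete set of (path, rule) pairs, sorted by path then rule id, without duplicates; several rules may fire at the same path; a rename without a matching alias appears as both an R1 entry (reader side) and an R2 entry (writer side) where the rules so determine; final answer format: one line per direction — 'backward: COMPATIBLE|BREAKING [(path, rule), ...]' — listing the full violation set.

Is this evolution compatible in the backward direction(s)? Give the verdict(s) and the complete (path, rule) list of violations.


each type pair in Shipment: writer, then reader
backward for Shipment (reader v2, writer v1):
  Role -> Role, writer required: role aligns to role
  float64 -> float64, writer optional: weight aligns to weight
  float64 -> float64, writer optional: price aligns to price
  checksum: no writer-side match
  retries: no writer-side match
  float32 -> float32, writer required: balance aligns to balance
  float64 -> float64, writer optional: factor aligns to latitude
  float32 -> float32, writer required: rating aligns to rating
  => no violations; backward on Shipment: COMPATIBLE
the other Shipment changes do not affect what is asked:
  added field checksum to record Shipment: optional bytes, tag 23 (in v2 it sits immediately before balance) -> its effect on Shipment is confined to the forward direction, not asked
  renamed field latitude to factor in record Shipment (alias latitude declared on the renamed field) -> triggers nothing under Shipment's printed rules — same verdict
  added field retries to record Shipment: optional int64, tag 32 (in v2 it sits immediately before balance) -> its effect on Shipment is confined to the forward direction, not asked
  enum Role (field role in record Shipment): symbol OWNER added -> its effect on Shipment is confined to the forward direction, not asked

backward: COMPATIBLE []


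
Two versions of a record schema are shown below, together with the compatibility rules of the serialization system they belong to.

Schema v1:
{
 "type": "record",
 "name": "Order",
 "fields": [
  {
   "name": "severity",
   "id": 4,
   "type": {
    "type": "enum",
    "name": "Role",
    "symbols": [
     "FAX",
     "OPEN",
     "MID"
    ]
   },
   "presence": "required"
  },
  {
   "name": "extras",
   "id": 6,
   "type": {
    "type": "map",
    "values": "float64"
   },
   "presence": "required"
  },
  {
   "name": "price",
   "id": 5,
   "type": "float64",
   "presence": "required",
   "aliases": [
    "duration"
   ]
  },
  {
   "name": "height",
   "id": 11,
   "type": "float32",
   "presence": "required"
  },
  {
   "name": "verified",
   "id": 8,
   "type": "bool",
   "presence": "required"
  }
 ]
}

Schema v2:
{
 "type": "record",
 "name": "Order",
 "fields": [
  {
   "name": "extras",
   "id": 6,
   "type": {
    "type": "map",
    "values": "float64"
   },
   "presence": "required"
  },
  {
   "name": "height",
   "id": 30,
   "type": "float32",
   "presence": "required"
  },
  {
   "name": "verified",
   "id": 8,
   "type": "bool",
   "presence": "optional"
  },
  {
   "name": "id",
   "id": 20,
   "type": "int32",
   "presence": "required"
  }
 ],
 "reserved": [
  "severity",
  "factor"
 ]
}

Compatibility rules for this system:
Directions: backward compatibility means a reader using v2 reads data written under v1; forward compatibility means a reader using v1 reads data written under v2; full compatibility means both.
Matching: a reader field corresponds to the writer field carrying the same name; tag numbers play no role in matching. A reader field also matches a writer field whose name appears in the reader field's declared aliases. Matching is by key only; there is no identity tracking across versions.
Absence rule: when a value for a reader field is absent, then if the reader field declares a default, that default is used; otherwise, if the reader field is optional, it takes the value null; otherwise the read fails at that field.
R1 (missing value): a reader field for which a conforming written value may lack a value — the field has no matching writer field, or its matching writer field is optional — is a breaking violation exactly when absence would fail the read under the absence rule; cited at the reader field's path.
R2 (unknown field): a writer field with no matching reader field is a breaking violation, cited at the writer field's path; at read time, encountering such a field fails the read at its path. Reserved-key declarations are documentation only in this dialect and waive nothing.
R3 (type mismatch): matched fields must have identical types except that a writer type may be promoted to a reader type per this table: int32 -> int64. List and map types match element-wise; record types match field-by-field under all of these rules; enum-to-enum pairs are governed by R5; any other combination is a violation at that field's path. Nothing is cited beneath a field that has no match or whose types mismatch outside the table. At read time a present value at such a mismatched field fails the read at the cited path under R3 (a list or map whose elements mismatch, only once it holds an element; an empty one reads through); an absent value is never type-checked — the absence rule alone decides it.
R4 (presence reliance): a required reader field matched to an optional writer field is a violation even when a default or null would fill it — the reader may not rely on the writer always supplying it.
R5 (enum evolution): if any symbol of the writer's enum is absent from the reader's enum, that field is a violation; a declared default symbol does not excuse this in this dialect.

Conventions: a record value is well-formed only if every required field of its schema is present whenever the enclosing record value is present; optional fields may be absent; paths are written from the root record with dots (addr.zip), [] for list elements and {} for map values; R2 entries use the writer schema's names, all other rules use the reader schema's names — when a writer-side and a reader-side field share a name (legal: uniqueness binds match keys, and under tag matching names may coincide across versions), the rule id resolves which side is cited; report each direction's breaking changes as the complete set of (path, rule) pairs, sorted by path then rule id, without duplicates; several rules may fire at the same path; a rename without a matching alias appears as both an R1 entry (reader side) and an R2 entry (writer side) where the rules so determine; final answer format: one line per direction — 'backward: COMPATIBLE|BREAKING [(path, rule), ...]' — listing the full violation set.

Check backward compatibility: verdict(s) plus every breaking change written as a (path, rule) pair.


backward: BREAKING [(id, R1), (price, R2), (severity, R2)]

arrows below run writer -> reader for Order
backward pass over Order, reader schema v2, writer schema v1:
  extras: paired with writer extras (map<string, float64> -> map<string, float64>; writer required)
  height: paired with writer height (float32 -> float32; writer required)
  verified: paired with writer verified (bool -> bool; writer required)
  no writer field matches reader id
  writer field severity has no reader counterpart
  writer field price has no reader counterpart
  violation R1 at id
  violation R2 at price
  violation R2 at severity
  => backward: BREAKING (3)
remaining Order differences; none change what is asked:
  field verified in record Order: required changed to optional -> fires only in the forward direction of Order, which is not asked here
  field height in record Order: tag 11 changed to 30 -> no rule fires on it in Order's dialect; the asked verdict holds


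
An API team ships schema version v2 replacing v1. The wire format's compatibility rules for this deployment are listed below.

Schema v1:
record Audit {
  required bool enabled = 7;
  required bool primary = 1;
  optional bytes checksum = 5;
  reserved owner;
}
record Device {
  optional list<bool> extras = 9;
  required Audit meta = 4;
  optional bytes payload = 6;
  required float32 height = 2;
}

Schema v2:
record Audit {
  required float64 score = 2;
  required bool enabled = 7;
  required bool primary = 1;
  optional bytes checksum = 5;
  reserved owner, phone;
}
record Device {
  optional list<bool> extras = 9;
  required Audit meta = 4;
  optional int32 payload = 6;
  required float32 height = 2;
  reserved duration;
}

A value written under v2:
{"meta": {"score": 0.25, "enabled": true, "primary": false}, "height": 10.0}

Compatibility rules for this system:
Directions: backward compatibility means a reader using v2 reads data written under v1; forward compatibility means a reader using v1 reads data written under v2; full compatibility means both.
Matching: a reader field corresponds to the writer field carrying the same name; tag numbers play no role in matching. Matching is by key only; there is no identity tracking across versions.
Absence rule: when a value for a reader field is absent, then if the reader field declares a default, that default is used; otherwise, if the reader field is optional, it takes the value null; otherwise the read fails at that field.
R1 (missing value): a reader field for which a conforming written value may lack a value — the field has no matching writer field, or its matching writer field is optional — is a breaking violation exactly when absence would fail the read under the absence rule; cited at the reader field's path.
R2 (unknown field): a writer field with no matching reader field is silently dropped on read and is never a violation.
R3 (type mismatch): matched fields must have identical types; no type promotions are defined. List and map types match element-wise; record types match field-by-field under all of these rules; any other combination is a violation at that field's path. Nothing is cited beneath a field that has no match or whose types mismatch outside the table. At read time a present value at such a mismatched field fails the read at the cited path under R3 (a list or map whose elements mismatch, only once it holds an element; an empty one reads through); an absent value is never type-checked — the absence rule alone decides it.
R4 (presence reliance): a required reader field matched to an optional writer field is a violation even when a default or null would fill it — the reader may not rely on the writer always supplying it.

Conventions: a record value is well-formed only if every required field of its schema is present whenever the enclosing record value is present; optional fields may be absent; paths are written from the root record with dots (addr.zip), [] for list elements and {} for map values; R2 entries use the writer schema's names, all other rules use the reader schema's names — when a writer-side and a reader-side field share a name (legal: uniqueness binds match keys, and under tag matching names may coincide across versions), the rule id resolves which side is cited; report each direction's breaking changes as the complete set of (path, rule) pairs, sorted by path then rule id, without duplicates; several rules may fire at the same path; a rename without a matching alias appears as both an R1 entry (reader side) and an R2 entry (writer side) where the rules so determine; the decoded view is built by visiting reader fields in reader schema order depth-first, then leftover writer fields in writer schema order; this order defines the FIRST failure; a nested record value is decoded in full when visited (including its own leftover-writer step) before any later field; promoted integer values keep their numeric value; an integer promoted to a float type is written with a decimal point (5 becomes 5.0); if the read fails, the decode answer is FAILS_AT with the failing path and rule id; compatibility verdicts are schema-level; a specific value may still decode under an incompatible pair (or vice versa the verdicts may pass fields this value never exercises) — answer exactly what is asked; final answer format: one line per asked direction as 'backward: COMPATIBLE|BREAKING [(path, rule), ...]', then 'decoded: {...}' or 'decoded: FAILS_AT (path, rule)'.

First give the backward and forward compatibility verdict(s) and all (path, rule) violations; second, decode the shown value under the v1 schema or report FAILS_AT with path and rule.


the writer's type comes first in each Device pair
backward analysis of Device with v2 as reader and v1 as writer:
  extras <- extras (list<bool> -> list<bool>, writer optional)
  meta <- meta (Audit -> Audit, writer required)
  payload <- payload (bytes -> int32, writer optional)
  height <- height (float32 -> float32, writer required)
  meta.score: no writer match
  meta.enabled <- meta.enabled (bool -> bool, writer required)
  meta.primary <- meta.primary (bool -> bool, writer required)
  meta.checksum <- meta.checksum (bytes -> bytes, writer optional)
  violation R1 at meta.score
  violation R3 at payload
  => backward: BREAKING (2)
forward analysis of Device with v1 as reader and v2 as writer:
  extras <- extras (list<bool> -> list<bool>, writer optional)
  meta <- meta (Audit -> Audit, writer required)
  payload <- payload (int32 -> bytes, writer optional)
  height <- height (float32 -> float32, writer required)
  meta.enabled <- meta.enabled (bool -> bool, writer required)
  meta.primary <- meta.primary (bool -> bool, writer required)
  meta.checksum <- meta.checksum (bytes -> bytes, writer optional)
  leftover writer field: meta.score
  violation R3 at payload
  => forward: BREAKING (1)
decode walk for Device under reader schema v1:
  extras := null (not supplied -> null)
  meta.enabled := true
  meta.primary := false
  meta.checksum := null (not supplied -> null)
  writer meta.score: unmatched, discarded
  payload := null (not supplied -> null)
  height := 10.0
  => decoded: {"extras": null, "meta": {"enabled": true, "primary": false, "checksum": null}, "payload": null, "height": 10.0}

backward: BREAKING [(meta.score, R1), (payload, R3)]; forward: BREAKING [(payload, R3)]; decoded: {"extras": null, "meta": {"enabled": true, "primary": false, "checksum": null}, "payload": null, "height": 10.0}


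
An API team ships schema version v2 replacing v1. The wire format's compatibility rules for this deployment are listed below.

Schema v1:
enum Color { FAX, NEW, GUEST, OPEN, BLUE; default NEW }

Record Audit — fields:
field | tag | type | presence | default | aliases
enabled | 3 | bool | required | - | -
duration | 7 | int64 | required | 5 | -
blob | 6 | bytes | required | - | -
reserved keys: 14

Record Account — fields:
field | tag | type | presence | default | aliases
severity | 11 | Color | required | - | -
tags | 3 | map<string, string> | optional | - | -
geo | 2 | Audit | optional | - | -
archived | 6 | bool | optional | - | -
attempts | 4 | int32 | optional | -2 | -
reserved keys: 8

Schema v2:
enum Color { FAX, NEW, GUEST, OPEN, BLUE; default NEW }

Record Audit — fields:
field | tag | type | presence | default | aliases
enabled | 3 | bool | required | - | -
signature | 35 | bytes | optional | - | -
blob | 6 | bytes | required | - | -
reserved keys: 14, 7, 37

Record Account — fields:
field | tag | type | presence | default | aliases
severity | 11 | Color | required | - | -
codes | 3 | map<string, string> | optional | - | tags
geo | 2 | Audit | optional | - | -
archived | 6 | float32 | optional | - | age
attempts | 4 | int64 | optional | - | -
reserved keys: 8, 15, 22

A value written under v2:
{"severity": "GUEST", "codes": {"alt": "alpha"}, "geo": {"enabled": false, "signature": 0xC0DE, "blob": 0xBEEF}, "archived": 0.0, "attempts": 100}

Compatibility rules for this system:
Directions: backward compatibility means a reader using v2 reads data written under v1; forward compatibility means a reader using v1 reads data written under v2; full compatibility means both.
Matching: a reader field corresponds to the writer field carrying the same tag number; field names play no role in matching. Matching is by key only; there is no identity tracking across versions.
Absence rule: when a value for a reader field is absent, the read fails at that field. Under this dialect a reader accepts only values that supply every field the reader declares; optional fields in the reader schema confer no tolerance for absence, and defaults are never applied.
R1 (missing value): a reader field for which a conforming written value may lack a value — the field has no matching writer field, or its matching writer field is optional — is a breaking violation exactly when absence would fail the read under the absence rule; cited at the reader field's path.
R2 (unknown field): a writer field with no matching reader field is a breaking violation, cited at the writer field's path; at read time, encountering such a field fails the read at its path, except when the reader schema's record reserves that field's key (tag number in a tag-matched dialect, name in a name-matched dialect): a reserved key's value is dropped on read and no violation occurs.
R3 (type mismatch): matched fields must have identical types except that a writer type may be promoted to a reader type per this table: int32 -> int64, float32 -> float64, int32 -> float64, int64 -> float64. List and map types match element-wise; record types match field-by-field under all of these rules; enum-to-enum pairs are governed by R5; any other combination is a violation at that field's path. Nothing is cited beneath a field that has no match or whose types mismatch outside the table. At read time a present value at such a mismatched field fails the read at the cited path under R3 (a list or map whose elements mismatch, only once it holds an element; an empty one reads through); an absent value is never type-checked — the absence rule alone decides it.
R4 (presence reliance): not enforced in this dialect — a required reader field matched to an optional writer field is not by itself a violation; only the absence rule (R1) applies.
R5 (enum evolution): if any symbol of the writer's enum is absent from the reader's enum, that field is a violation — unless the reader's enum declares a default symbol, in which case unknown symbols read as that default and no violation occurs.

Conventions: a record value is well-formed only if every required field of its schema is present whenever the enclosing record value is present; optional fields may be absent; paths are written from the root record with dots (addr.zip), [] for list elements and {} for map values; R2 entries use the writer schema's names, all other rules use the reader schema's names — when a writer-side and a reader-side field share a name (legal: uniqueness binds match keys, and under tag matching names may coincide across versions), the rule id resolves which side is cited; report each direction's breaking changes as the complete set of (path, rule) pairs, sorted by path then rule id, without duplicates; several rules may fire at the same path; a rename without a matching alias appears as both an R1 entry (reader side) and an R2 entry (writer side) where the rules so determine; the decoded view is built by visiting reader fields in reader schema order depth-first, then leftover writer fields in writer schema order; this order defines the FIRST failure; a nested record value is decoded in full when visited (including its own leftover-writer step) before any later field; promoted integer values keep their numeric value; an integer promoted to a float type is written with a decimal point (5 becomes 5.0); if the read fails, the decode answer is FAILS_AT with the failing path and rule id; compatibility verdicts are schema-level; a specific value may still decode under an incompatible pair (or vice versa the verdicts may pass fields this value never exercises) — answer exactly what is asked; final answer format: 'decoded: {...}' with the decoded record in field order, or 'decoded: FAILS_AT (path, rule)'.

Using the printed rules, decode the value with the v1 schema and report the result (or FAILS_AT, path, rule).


decoded: FAILS_AT (geo.duration, R1)

arrows below run writer -> reader for Account
decode (reader v1):
  severity := "GUEST"
  tags := {"alt": "alpha"} (from writer codes)
  geo.enabled := false
  read fails at geo.duration under R1 (no fill)
  => FAILS_AT (geo.duration, R1)
the other Account changes do not affect what is asked:
  field attempts in record Account: type int32 changed to int64 (its default is dropped) -> shifts the Account verdicts, not this decode
  renamed field tags to codes in record Account (alias tags declared on the renamed field) -> shifts the Account verdicts, not this decode
  field archived in record Account: type bool changed to float32 -> shifts the Account verdicts, not this decode
  added field signature to record Audit: optional bytes, tag 35 (in v2 it sits immediately before blob) -> shifts the Account verdicts, not this decode


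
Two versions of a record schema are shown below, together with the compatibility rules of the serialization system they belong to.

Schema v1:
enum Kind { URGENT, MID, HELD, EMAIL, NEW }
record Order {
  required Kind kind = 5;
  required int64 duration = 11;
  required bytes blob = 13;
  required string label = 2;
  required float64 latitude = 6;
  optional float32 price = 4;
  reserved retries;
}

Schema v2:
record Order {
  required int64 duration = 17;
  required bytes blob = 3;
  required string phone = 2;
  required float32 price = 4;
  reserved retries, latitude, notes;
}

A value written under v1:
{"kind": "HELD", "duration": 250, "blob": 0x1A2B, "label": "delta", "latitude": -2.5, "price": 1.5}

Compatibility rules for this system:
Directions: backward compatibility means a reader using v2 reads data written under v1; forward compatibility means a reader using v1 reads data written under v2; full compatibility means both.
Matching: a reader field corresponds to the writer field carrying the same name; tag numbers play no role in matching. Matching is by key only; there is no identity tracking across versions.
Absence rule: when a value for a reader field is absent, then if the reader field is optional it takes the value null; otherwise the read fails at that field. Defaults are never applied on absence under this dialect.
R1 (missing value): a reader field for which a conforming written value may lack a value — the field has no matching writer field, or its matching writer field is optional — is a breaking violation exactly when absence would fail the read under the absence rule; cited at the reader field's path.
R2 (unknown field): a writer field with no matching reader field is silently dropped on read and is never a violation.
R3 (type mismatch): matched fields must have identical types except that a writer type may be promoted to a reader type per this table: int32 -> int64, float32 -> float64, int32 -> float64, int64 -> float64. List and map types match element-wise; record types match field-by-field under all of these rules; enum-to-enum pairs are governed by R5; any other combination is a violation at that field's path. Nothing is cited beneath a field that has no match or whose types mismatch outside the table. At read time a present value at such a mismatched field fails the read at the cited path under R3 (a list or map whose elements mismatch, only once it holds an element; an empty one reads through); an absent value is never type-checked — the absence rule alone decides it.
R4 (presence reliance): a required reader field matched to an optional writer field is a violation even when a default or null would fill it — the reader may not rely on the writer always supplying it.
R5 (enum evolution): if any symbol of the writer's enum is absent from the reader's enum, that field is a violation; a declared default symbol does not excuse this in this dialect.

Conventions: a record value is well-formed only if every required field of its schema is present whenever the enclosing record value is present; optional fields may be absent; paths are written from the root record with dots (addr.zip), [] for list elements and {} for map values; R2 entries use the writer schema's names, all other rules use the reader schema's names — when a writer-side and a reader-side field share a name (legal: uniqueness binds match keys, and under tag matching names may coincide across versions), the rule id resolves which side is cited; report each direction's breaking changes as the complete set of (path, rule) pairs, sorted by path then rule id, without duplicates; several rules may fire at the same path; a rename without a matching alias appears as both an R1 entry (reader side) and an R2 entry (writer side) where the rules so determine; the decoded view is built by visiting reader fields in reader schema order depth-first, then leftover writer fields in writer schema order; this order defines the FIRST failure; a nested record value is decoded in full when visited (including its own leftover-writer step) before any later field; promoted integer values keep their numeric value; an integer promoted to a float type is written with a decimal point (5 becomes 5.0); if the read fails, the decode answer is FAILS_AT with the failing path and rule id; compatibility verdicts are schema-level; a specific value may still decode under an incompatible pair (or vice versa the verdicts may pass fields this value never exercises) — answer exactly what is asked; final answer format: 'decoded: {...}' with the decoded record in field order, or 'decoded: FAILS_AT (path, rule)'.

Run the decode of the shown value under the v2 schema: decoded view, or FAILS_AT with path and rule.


decoded: FAILS_AT (phone, R1)

arrows below run writer -> reader for Order
migrating the Order value to v2:
  duration := 250
  blob := 0x1A2B
  read fails at phone under R1 (no fill)
  => FAILS_AT (phone, R1)
remaining Order differences; none change what is asked:
  removed field latitude from record Order (its key "latitude" joins the reserved list) -> a verdict-level change on Order — the shown value reads the same
  field blob in record Order: tag 13 changed to 3 -> inert under this dialect — no rule fires on Order and the result does not move
  removed field kind from record Order -> a verdict-level change on Order — the shown value reads the same
  field price in record Order: optional changed to required -> a verdict-level change on Order — the shown value reads the same
  field duration in record Order: tag 11 changed to 17 -> inert under this dialect — no rule fires on Order and the result does not move


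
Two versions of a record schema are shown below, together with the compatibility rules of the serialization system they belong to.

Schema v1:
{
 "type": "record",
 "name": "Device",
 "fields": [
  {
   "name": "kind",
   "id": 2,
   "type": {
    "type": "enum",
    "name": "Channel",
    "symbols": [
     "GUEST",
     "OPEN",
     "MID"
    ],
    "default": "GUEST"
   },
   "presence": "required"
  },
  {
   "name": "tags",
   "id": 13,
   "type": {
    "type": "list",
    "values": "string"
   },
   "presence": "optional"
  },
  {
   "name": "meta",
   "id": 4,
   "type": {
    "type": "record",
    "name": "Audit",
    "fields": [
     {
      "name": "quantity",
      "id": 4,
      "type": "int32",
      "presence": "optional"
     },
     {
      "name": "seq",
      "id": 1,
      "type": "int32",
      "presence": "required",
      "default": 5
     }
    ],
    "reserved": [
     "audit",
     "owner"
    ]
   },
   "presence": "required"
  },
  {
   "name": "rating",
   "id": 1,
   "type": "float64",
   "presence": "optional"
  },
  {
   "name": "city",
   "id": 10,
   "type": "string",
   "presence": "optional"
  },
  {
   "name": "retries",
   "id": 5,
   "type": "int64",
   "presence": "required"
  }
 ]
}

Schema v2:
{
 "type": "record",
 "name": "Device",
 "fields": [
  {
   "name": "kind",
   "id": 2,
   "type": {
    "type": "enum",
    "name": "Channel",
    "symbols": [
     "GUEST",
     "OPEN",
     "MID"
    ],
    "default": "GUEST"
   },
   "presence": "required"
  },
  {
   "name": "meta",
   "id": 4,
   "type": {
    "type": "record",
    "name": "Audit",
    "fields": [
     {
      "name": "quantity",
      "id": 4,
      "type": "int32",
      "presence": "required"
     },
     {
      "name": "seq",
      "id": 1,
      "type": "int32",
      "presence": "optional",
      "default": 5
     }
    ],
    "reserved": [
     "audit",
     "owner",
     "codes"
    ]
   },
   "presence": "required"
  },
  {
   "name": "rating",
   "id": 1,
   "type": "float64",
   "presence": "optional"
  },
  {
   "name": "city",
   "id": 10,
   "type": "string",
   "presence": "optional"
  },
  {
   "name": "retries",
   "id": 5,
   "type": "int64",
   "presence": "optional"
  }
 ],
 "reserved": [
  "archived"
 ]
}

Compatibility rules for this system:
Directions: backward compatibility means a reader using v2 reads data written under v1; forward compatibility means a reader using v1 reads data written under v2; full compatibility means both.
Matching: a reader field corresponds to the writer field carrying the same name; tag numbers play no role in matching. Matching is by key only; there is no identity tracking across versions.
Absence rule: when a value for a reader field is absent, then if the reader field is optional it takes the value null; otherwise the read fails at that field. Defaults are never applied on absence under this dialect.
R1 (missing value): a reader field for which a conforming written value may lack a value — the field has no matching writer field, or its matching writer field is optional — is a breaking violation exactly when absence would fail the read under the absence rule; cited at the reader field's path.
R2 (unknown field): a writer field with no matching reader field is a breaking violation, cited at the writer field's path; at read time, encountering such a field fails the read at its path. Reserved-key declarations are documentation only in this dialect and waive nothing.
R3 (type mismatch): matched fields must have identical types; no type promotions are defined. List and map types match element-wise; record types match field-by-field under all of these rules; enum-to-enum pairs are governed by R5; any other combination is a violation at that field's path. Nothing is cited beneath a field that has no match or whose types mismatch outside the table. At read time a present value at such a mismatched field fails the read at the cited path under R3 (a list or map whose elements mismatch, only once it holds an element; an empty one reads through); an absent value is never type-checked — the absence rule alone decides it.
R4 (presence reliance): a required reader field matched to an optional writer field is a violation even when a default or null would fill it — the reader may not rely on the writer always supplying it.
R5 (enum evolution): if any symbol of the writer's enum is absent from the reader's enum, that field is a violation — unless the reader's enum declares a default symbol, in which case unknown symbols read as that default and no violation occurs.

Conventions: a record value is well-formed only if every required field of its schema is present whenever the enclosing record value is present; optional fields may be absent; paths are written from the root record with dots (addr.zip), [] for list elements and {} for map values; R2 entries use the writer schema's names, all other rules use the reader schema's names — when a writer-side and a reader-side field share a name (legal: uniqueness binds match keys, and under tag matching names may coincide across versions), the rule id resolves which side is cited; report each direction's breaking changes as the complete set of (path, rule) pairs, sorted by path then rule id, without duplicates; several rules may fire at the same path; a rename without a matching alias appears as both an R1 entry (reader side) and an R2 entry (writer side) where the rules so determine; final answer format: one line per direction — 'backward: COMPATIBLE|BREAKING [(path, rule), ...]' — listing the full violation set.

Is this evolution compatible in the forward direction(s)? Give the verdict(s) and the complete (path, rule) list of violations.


forward: BREAKING [(meta.seq, R1), (meta.seq, R4), (retries, R1), (retries, R4)]

arrows below run writer -> reader for Device
forward analysis of Device with v1 as reader and v2 as writer:
  writer required, Channel -> Channel: reader kind maps from writer kind
  no writer field matches reader tags
  writer required, Audit -> Audit: reader meta maps from writer meta
  writer optional, float64 -> float64: reader rating maps from writer rating
  writer optional, string -> string: reader city maps from writer city
  writer optional, int64 -> int64: reader retries maps from writer retries
  writer required, int32 -> int32: reader meta.quantity maps from writer meta.quantity
  writer optional, int32 -> int32: reader meta.seq maps from writer meta.seq
  violation R1 at meta.seq
  violation R4 at meta.seq
  violation R1 at retries
  violation R4 at retries
  => forward: BREAKING (4)
the rest of the Device diff is inert for this question:
  removed field tags from record Device -> matters only for Device's backward compatibility — outside the asked direction
  field quantity in record Audit: optional changed to required -> matters only for Device's backward compatibility — outside the asked direction


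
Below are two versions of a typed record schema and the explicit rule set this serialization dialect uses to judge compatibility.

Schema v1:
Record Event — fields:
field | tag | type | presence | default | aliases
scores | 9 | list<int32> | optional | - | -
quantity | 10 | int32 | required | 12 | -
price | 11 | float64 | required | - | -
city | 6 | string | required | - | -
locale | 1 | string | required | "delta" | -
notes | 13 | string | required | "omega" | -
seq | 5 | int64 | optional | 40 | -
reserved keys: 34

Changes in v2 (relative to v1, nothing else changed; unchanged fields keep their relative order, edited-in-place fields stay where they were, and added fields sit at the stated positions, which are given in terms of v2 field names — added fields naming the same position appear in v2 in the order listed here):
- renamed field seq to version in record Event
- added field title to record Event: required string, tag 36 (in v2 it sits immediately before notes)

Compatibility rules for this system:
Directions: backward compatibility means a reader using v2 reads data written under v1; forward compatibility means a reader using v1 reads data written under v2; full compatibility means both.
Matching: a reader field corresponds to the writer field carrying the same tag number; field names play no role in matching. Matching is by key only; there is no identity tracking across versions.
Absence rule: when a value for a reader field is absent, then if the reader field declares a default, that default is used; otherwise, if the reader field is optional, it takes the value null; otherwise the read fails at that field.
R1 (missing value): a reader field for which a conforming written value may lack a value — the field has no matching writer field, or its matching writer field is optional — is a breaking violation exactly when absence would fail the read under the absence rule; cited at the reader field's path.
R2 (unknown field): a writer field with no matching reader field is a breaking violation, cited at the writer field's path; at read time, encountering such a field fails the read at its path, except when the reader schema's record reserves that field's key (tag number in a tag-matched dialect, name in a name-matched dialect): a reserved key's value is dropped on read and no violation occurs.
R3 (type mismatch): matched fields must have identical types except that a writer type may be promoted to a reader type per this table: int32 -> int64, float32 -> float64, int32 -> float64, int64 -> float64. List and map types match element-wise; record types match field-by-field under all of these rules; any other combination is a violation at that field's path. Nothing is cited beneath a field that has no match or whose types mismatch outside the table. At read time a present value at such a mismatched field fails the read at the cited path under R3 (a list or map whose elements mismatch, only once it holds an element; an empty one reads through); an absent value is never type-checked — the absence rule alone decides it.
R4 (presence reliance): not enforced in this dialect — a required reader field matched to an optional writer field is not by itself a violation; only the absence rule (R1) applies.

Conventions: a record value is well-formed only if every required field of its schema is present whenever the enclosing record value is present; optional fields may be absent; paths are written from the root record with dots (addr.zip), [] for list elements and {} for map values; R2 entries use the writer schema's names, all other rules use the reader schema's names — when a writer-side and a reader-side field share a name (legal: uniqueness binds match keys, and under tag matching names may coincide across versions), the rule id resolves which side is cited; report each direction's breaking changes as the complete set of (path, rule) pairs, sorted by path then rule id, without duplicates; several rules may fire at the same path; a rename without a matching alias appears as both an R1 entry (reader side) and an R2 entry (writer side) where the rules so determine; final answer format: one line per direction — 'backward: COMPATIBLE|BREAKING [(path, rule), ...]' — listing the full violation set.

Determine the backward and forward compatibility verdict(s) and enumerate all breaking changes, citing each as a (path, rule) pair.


arrows below run writer -> reader for Event
backward analysis of Event with v2 as reader and v1 as writer:
  scores <- scores (list<int32> -> list<int32>, writer optional)
  quantity <- quantity (int32 -> int32, writer required)
  price <- price (float64 -> float64, writer required)
  city <- city (string -> string, writer required)
  locale <- locale (string -> string, writer required)
  title: no writer match
  notes <- notes (string -> string, writer required)
  version <- seq (int64 -> int64, writer optional)
  breaking: (title, R1)
  => 1 violation(s): backward is BREAKING for Event
forward analysis of Event with v1 as reader and v2 as writer:
  scores <- scores (list<int32> -> list<int32>, writer optional)
  quantity <- quantity (int32 -> int32, writer required)
  price <- price (float64 -> float64, writer required)
  city <- city (string -> string, writer required)
  locale <- locale (string -> string, writer required)
  notes <- notes (string -> string, writer required)
  seq <- version (int64 -> int64, writer optional)
  title (writer side), unknown to reader
  breaking: (title, R2)
  => 1 violation(s): forward is BREAKING for Event

backward: BREAKING [(title, R1)]; forward: BREAKING [(title, R2)]
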